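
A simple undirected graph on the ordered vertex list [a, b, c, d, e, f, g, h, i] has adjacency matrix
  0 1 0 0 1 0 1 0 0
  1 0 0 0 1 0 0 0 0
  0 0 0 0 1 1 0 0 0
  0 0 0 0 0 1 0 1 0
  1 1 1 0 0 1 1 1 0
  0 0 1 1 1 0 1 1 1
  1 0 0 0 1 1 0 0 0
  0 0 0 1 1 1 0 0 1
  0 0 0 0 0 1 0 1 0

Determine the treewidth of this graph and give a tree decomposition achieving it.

Treewidth 2.
One such decomposition:
Bags: B1 = {e, f, h}  B2 = {c, e, f}  B3 = {e, f, g}  B4 = {a, e, g}  B5 = {f, h, i}  B6 = {a, b, e}  B7 = {d, f, h}
Tree: B1–B2, B1–B3, B3–B4, B1–B5, B4–B6, B1–B7

Each bag holds 3 vertices, so the decomposition has width 2, which upper-bounds the treewidth. For the lower bound, the 3 vertices {a, e, g} are pairwise adjacent, and any tree decomposition puts a clique entirely inside one bag — forcing width ≥ 2. Combining the bounds, tw(G) = 2.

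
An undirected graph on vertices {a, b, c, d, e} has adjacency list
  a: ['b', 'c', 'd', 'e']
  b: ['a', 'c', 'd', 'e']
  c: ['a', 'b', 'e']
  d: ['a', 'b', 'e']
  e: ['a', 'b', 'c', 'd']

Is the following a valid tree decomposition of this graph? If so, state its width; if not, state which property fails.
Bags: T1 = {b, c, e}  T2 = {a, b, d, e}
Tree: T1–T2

A tree decomposition must satisfy three properties: every vertex lies in some bag; for every edge, both endpoints lie together in some bag; and for every vertex, the bags containing it form a connected subtree. Here edge (a,c) lies in no bag, so the decomposition is invalid.

No — edge (a,c) lies in no bag.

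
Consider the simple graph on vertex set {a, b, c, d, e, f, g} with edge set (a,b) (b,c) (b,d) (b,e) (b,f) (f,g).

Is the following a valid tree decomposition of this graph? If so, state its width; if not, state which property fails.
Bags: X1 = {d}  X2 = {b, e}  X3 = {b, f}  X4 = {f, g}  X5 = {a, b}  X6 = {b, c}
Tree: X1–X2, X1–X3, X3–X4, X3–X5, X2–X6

No — edge (b,d) lies in no bag.

A tree decomposition must satisfy three properties: every vertex lies in some bag; for every edge, both endpoints lie together in some bag; and for every vertex, the bags containing it form a connected subtree. Here edge (b,d) lies in no bag, so the decomposition is invalid.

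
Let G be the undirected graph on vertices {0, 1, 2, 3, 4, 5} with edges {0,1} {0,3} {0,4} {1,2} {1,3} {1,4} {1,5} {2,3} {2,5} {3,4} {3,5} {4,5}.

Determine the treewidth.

A width-3 tree decomposition is:
Bags: B1 = {1, 2, 3, 5}  B2 = {1, 3, 4, 5}  B3 = {0, 1, 3, 4}
Tree: B1–B2, B2–B3
Each bag holds 4 vertices, so the decomposition has width 3, which upper-bounds the treewidth. For the lower bound, the 4 vertices {1, 2, 3, 5} are pairwise adjacent, and any tree decomposition puts a clique entirely inside one bag — forcing width ≥ 3. The upper and lower bounds meet at 3, so that is the treewidth.

3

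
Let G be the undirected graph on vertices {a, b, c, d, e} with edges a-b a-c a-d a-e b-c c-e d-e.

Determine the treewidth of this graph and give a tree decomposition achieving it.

Each bag holds 3 vertices, so the decomposition has width 2, which upper-bounds the treewidth. On the other hand G contains the 3-clique {a, d, e}. A clique must lie in a single bag of any decomposition, so no decomposition can have width below 2. The upper and lower bounds meet at 2, so that is the treewidth.

Treewidth 2.
One optimal decomposition is:
Bags: B1 = {a, d, e}  B2 = {a, c, e}  B3 = {a, b, c}
Tree: B1–B2, B2–B3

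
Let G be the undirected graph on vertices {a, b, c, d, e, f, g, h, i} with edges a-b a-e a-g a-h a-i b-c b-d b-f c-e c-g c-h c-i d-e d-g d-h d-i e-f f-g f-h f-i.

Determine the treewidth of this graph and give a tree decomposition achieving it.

Treewidth 4.
One such decomposition:
Bags: B1 = {a, c, d, e, f}  B2 = {a, c, d, f, h}  B3 = {a, c, d, f, g}  B4 = {a, c, d, f, i}  B5 = {a, b, c, d, f}
Tree: B1–B2, B2–B3, B3–B4, B4–B5

Each bag holds 5 vertices, so the decomposition has width 4, which upper-bounds the treewidth. For the lower bound: the 5 vertex sets {e,f}, {c,h}, {a,g}, {d}, {i} are disjoint, each induces a connected subgraph, and every pair is joined by at least one edge of G. Contracting each set to a single vertex therefore yields K_{5} as a minor, and since treewidth is minor-monotone, tw(G) ≥ tw(K_{5}) = 4. Hence tw(G) = 4 exactly.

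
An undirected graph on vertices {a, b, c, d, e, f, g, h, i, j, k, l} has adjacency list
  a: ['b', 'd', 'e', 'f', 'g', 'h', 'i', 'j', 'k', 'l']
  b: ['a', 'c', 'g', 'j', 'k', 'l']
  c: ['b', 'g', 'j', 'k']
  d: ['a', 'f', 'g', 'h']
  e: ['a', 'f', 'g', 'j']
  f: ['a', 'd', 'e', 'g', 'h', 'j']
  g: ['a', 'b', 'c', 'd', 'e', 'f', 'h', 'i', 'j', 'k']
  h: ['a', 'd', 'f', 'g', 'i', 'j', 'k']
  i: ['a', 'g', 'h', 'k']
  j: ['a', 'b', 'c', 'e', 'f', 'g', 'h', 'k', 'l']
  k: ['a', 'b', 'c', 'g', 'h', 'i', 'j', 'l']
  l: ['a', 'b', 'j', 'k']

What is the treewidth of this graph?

A width-4 tree decomposition is:
Bags: B1 = {a, g, h, i, k}  B2 = {a, g, h, j, k}  B3 = {a, f, g, h, j}  B4 = {a, b, g, j, k}  B5 = {a, b, j, k, l}  B6 = {a, e, f, g, j}  B7 = {b, c, g, j, k}  B8 = {a, d, f, g, h}
Tree: B1–B2, B2–B3, B2–B4, B4–B5, B3–B6, B4–B7, B3–B8
Each bag holds 5 vertices, so the decomposition has width 4, which upper-bounds the treewidth. On the other hand G contains the 5-clique {b, c, g, j, k}. A clique must lie in a single bag of any decomposition, so no decomposition can have width below 4. Therefore the treewidth is 4.

4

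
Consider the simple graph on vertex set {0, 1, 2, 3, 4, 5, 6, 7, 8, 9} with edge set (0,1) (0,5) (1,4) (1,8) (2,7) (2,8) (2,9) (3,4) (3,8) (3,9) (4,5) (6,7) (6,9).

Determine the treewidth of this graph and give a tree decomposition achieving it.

Each bag holds 3 vertices, so the decomposition has width 2, which upper-bounds the treewidth. For the lower bound, G contains the cycle 7–6–9–2–7, so G is not a forest; only forests have treewidth ≤ 1, hence tw(G) ≥ 2. Combining the bounds, tw(G) = 2.

Treewidth 2.
One optimal decomposition is:
Bags: B1 = {2, 6, 7}  B2 = {2, 6, 9}  B3 = {2, 8, 9}  B4 = {3, 8, 9}  B5 = {1, 3, 8}  B6 = {1, 3, 4}  B7 = {0, 1, 4}  B8 = {0, 4, 5}
Tree: B1–B2, B2–B3, B3–B4, B4–B5, B5–B6, B6–B7, B7–B8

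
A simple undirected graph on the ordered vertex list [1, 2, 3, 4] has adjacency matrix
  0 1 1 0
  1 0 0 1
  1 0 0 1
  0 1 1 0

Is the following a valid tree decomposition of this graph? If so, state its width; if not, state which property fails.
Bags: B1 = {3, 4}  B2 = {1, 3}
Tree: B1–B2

A tree decomposition must satisfy three properties: every vertex lies in some bag; for every edge, both endpoints lie together in some bag; and for every vertex, the bags containing it form a connected subtree. Here vertex 2 appears in no bag, so the decomposition is invalid.

No — vertex 2 appears in no bag.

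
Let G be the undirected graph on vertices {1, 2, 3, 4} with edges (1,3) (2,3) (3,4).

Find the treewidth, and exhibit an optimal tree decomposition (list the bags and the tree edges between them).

The largest bag has 2 vertices, giving width 1; this decomposition certifies tw(G) ≤ 1. Any graph with an edge has treewidth ≥ 1, and G has the edge 4–3. Combining the bounds, tw(G) = 1.

Treewidth 1.
One optimal decomposition is:
Bags: B1 = {3, 4}  B2 = {1, 3}  B3 = {2, 3}
Tree: B1–B2, B2–B3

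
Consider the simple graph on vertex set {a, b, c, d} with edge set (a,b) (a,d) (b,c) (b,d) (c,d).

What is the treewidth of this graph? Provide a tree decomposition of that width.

Treewidth 2.
One optimal decomposition is:
Bags: B1 = {a, b, d}  B2 = {b, c, d}
Tree: B1–B2

Every bag has size at most 3, so the width is 3 − 1 = 2 and tw(G) ≤ 2. On the other hand G contains the 3-clique {b, c, d}. A clique must lie in a single bag of any decomposition, so no decomposition can have width below 2. Hence tw(G) = 2 exactly.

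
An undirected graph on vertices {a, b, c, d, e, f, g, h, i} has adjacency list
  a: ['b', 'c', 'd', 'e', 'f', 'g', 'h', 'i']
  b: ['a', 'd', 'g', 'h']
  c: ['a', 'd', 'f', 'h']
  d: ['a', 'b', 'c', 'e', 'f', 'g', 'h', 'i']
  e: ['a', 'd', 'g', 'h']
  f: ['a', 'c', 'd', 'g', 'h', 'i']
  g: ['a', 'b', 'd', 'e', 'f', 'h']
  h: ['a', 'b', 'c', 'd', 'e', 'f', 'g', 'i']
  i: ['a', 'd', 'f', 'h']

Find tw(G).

A width-4 tree decomposition is:
Bags: B1 = {a, d, f, g, h}  B2 = {a, d, f, h, i}  B3 = {a, b, d, g, h}  B4 = {a, d, e, g, h}  B5 = {a, c, d, f, h}
Tree: B1–B2, B1–B3, B3–B4, B2–B5
Each bag holds 5 vertices, so the decomposition has width 4, which upper-bounds the treewidth. For the lower bound, the 5 vertices {a, d, e, g, h} are pairwise adjacent, and any tree decomposition puts a clique entirely inside one bag — forcing width ≥ 4. Combining the bounds, tw(G) = 4.

4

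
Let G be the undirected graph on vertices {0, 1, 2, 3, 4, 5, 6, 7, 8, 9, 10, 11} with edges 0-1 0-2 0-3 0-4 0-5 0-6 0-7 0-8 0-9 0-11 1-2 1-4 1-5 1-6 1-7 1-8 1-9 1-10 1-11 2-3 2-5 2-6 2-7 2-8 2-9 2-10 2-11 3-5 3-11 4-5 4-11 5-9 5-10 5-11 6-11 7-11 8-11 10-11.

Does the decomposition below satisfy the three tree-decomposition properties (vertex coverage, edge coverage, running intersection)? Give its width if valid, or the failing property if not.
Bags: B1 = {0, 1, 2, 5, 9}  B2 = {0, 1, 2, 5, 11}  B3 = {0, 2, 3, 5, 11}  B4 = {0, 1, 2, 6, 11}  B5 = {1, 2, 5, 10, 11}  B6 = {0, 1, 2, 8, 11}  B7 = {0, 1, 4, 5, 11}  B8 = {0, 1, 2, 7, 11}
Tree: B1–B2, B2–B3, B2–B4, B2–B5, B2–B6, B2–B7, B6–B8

Yes; width 4.

Every vertex of G appears in some bag (union = {0, 1, 2, 3, 4, 5, 6, 7, 8, 9, 10, 11}); every edge is covered by a bag; and for each vertex v the set of bags containing v is connected in the bag tree. The decomposition is therefore valid. The largest bag has 5 vertices, so the width is 4.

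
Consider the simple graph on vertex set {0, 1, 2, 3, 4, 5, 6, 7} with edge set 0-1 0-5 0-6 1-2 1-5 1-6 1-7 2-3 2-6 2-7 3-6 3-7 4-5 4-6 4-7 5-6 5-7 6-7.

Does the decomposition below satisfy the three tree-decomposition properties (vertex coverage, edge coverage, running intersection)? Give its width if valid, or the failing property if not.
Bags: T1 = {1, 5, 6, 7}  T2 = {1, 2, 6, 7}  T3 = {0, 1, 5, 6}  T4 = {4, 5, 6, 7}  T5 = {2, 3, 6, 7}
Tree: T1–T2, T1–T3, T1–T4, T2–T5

Vertex coverage: the bags together contain {0, 1, 2, 3, 4, 5, 6, 7}, the full vertex set. Edge coverage: each edge of G has both endpoints in at least one bag. Running intersection: for every vertex, the bags containing it form a connected subtree. All three properties hold, so this is a valid tree decomposition of width max|bag| − 1 = 3, and hence tw(G) ≤ 3.

Yes; width 3.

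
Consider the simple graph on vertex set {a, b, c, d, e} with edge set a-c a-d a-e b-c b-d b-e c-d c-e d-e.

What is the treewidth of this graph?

3

A width-3 tree decomposition is:
Bags: B1 = {a, c, d, e}  B2 = {b, c, d, e}
Tree: B1–B2
Each bag holds 4 vertices, so the decomposition has width 3, which upper-bounds the treewidth. Conversely, {a, c, d, e} is a clique of size 4, and the vertices of any clique must share a bag in every tree decomposition; so some bag has ≥ 4 vertices and tw(G) ≥ 3. Combining the bounds, tw(G) = 3.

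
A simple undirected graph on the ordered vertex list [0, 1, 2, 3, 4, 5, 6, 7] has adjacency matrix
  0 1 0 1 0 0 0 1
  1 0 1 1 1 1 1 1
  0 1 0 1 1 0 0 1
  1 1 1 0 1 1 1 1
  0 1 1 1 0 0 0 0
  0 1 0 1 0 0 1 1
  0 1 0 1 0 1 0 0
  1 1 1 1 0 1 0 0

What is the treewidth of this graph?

A width-3 tree decomposition is:
Bags: B1 = {1, 2, 3, 7}  B2 = {1, 2, 3, 4}  B3 = {1, 3, 5, 7}  B4 = {0, 1, 3, 7}  B5 = {1, 3, 5, 6}
Tree: B1–B2, B1–B3, B3–B4, B3–B5
The largest bag has 4 vertices, giving width 3; this decomposition certifies tw(G) ≤ 3. On the other hand G contains the 4-clique {1, 2, 3, 4}. A clique must lie in a single bag of any decomposition, so no decomposition can have width below 3. Hence tw(G) = 3 exactly.

3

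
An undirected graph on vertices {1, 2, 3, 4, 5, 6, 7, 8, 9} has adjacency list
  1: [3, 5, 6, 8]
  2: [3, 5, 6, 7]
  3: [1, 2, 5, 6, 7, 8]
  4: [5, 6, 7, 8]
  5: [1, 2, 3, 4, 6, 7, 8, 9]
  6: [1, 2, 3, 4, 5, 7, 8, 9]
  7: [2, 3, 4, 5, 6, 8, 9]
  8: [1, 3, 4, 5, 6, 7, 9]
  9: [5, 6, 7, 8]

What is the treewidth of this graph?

A width-4 tree decomposition is:
Bags: B1 = {4, 5, 6, 7, 8}  B2 = {3, 5, 6, 7, 8}  B3 = {5, 6, 7, 8, 9}  B4 = {1, 3, 5, 6, 8}  B5 = {2, 3, 5, 6, 7}
Tree: B1–B2, B1–B3, B2–B4, B2–B5
Each bag holds 5 vertices, so the decomposition has width 4, which upper-bounds the treewidth. For the lower bound, the 5 vertices {1, 3, 5, 6, 8} are pairwise adjacent, and any tree decomposition puts a clique entirely inside one bag — forcing width ≥ 4. Therefore the treewidth is 4.

4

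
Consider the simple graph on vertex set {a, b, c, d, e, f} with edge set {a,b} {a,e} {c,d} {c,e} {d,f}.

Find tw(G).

A width-1 tree decomposition is:
Bags: B1 = {d, f}  B2 = {c, d}  B3 = {c, e}  B4 = {a, e}  B5 = {a, b}
Tree: B1–B2, B2–B3, B3–B4, B4–B5
The largest bag has 2 vertices, giving width 1; this decomposition certifies tw(G) ≤ 1. Since G has at least one edge (e.g. f–d), it is not an edgeless graph, so tw(G) ≥ 1. Combining the bounds, tw(G) = 1.

1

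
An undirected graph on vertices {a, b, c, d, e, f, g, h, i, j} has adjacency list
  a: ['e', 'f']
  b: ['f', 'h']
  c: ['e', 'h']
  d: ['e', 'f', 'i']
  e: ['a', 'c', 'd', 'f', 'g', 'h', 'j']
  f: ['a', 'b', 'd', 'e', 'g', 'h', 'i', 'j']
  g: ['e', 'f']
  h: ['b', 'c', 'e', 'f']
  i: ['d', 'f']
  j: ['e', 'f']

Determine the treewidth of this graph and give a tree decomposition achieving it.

The largest bag has 3 vertices, giving width 2; this decomposition certifies tw(G) ≤ 2. For the lower bound, the 3 vertices {c, e, h} are pairwise adjacent, and any tree decomposition puts a clique entirely inside one bag — forcing width ≥ 2. Therefore the treewidth is 2.

Treewidth 2.
Bags: B1 = {e, f, g}  B2 = {e, f, h}  B3 = {d, e, f}  B4 = {e, f, j}  B5 = {d, f, i}  B6 = {a, e, f}  B7 = {c, e, h}  B8 = {b, f, h}
Tree: B1–B2, B1–B3, B3–B4, B3–B5, B1–B6, B2–B7, B2–B8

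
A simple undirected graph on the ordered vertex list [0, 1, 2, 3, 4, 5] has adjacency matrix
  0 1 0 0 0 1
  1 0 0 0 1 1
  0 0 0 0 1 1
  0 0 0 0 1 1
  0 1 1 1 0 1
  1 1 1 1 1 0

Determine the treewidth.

2

A width-2 tree decomposition is:
Bags: B1 = {3, 4, 5}  B2 = {1, 4, 5}  B3 = {0, 1, 5}  B4 = {2, 4, 5}
Tree: B1–B2, B2–B3, B1–B4
Each bag holds 3 vertices, so the decomposition has width 2, which upper-bounds the treewidth. For the lower bound, the 3 vertices {0, 1, 5} are pairwise adjacent, and any tree decomposition puts a clique entirely inside one bag — forcing width ≥ 2. Therefore the treewidth is 2.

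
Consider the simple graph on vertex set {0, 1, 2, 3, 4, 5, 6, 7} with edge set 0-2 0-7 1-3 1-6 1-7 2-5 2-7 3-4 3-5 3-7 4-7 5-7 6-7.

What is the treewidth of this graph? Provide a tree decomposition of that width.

Treewidth 2.
One optimal decomposition is:
Bags: B1 = {2, 5, 7}  B2 = {3, 5, 7}  B3 = {0, 2, 7}  B4 = {3, 4, 7}  B5 = {1, 3, 7}  B6 = {1, 6, 7}
Tree: B1–B2, B1–B3, B2–B4, B4–B5, B5–B6

The largest bag has 3 vertices, giving width 2; this decomposition certifies tw(G) ≤ 2. For the lower bound, the 3 vertices {0, 2, 7} are pairwise adjacent, and any tree decomposition puts a clique entirely inside one bag — forcing width ≥ 2. Therefore the treewidth is 2.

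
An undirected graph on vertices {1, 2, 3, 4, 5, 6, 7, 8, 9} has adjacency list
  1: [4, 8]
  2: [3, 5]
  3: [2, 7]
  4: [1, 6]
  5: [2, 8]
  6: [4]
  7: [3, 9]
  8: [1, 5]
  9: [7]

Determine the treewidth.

1

A width-1 tree decomposition is:
Bags: B1 = {4, 6}  B2 = {1, 4}  B3 = {1, 8}  B4 = {5, 8}  B5 = {2, 5}  B6 = {2, 3}  B7 = {3, 7}  B8 = {7, 9}
Tree: B1–B2, B2–B3, B3–B4, B4–B5, B5–B6, B6–B7, B7–B8
Each bag holds 2 vertices, so the decomposition has width 1, which upper-bounds the treewidth. G has an edge, so its treewidth is at least 1. Combining the bounds, tw(G) = 1.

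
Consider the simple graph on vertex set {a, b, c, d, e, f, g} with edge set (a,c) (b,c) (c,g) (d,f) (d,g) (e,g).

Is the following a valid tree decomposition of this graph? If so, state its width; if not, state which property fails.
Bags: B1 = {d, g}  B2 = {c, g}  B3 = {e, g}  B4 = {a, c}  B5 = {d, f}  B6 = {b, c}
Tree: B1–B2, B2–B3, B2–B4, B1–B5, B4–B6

Yes; width 1.

Vertex coverage: the bags together contain {a, b, c, d, e, f, g}, the full vertex set. Edge coverage: each edge of G has both endpoints in at least one bag. Running intersection: for every vertex, the bags containing it form a connected subtree. All three properties hold, so this is a valid tree decomposition of width max|bag| − 1 = 1, and hence tw(G) ≤ 1.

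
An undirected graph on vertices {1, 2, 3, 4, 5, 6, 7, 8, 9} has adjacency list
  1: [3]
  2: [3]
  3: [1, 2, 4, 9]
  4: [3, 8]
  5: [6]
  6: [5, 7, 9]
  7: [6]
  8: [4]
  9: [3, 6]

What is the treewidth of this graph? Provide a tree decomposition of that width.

Every bag has size at most 2, so the width is 2 − 1 = 1 and tw(G) ≤ 1. Any graph with an edge has treewidth ≥ 1, and G has the edge 4–3. Combining the bounds, tw(G) = 1.

Treewidth 1.
Bags: B1 = {3, 4}  B2 = {4, 8}  B3 = {3, 9}  B4 = {6, 9}  B5 = {2, 3}  B6 = {5, 6}  B7 = {1, 3}  B8 = {6, 7}
Tree: B1–B2, B1–B3, B3–B4, B3–B5, B4–B6, B5–B7, B4–B8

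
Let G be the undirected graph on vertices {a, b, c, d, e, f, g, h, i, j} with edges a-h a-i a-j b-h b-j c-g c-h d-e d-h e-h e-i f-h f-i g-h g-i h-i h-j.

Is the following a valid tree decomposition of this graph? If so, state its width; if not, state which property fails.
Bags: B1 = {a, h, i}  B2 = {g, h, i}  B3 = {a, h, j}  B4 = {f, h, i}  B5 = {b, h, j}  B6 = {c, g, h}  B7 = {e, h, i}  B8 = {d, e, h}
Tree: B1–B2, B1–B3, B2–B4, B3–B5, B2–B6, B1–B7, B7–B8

Yes; width 2.

Every vertex of G appears in some bag (union = {a, b, c, d, e, f, g, h, i, j}); every edge is covered by a bag; and for each vertex v the set of bags containing v is connected in the bag tree. The decomposition is therefore valid. The largest bag has 3 vertices, so the width is 2.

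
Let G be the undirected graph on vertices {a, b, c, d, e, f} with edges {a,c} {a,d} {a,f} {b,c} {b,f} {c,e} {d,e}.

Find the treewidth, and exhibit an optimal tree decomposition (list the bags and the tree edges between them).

Treewidth 2.
One optimal decomposition is:
Bags: B1 = {a, b, f}  B2 = {a, b, c}  B3 = {a, c, d}  B4 = {c, d, e}
Tree: B1–B2, B2–B3, B3–B4

The largest bag has 3 vertices, giving width 2; this decomposition certifies tw(G) ≤ 2. The edges f–b–c–a–f form a cycle, so G is not a tree and its treewidth is at least 2. Hence tw(G) = 2 exactly.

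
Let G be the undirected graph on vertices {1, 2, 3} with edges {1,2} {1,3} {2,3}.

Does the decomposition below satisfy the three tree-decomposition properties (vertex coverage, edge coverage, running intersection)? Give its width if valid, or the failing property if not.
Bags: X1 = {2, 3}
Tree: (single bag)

A tree decomposition must satisfy three properties: every vertex lies in some bag; for every edge, both endpoints lie together in some bag; and for every vertex, the bags containing it form a connected subtree. Here vertex 1 appears in no bag, so the decomposition is invalid.

No — vertex 1 appears in no bag.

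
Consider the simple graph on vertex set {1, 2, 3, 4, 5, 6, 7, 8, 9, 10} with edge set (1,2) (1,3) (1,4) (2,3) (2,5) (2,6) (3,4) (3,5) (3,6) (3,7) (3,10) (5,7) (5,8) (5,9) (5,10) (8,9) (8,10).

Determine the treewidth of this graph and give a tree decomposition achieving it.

The largest bag has 3 vertices, giving width 2; this decomposition certifies tw(G) ≤ 2. For the lower bound, the 3 vertices {5, 8, 9} are pairwise adjacent, and any tree decomposition puts a clique entirely inside one bag — forcing width ≥ 2. Therefore the treewidth is 2.

Treewidth 2.
Bags: B1 = {3, 5, 7}  B2 = {2, 3, 5}  B3 = {2, 3, 6}  B4 = {3, 5, 10}  B5 = {1, 2, 3}  B6 = {5, 8, 10}  B7 = {1, 3, 4}  B8 = {5, 8, 9}
Tree: B1–B2, B2–B3, B1–B4, B3–B5, B4–B6, B5–B7, B6–B8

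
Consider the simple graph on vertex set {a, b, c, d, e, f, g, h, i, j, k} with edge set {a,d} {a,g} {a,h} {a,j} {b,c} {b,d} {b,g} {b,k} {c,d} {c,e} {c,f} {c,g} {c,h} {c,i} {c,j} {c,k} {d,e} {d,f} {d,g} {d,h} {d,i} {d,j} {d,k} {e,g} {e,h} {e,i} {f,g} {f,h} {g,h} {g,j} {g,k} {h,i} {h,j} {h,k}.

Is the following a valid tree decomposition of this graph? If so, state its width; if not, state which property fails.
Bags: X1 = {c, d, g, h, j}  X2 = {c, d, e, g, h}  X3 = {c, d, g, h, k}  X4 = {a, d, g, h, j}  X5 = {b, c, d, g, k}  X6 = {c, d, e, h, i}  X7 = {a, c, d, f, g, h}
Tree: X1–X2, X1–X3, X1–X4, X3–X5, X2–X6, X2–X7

No — bags containing vertex a are not connected in the tree.

A tree decomposition must satisfy three properties: every vertex lies in some bag; for every edge, both endpoints lie together in some bag; and for every vertex, the bags containing it form a connected subtree. Here bags containing vertex a are not connected in the tree, so the decomposition is invalid.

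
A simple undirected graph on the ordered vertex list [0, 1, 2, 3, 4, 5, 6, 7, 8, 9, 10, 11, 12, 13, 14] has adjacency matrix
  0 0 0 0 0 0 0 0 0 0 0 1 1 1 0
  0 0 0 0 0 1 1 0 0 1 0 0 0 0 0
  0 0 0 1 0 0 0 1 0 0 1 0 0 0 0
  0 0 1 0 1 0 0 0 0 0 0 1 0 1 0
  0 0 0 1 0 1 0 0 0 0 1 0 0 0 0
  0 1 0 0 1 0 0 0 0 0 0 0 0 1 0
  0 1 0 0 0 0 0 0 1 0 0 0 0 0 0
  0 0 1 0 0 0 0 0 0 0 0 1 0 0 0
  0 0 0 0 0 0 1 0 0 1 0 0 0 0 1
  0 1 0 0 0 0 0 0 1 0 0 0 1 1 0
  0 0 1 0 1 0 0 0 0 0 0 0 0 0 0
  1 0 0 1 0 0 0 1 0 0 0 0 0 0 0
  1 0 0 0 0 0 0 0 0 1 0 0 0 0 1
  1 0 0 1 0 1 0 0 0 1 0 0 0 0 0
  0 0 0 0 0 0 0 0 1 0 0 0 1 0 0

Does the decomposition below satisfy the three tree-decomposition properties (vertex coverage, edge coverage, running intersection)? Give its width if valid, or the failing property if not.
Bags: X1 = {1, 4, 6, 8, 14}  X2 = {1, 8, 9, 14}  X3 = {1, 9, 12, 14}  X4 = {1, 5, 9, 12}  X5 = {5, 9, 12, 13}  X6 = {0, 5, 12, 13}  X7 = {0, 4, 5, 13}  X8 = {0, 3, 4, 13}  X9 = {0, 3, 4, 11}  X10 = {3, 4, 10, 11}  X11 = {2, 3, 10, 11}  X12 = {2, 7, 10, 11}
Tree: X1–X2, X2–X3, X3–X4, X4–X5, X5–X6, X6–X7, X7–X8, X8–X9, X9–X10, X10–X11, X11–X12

No — bags containing vertex 4 are not connected in the tree.

A tree decomposition must satisfy three properties: every vertex lies in some bag; for every edge, both endpoints lie together in some bag; and for every vertex, the bags containing it form a connected subtree. Here bags containing vertex 4 are not connected in the tree, so the decomposition is invalid.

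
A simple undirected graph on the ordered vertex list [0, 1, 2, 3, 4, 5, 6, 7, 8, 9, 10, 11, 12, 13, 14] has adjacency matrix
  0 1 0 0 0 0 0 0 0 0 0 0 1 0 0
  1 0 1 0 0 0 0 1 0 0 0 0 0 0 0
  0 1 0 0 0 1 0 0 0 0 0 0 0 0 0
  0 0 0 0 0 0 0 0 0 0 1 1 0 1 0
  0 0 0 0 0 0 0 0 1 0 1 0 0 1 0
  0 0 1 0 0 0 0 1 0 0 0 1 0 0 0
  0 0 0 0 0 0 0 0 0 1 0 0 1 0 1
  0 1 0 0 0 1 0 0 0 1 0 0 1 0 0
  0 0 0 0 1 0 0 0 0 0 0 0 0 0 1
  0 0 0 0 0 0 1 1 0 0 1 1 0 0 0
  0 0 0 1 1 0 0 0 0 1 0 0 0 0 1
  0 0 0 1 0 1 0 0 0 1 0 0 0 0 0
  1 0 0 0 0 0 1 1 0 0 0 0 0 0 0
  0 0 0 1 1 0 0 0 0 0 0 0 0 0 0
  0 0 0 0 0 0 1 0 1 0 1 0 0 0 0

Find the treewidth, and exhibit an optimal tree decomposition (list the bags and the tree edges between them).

Each bag holds 4 vertices, so the decomposition has width 3, which upper-bounds the treewidth. For the lower bound: the 4 vertex sets {0,1,2}, {5}, {7}, {6,9,11,12} are disjoint, each induces a connected subgraph, and every pair is joined by at least one edge of G. Contracting each set to a single vertex therefore yields K_{4} as a minor, and since treewidth is minor-monotone, tw(G) ≥ tw(K_{4}) = 3. Hence tw(G) = 3 exactly.

Treewidth 3.
Bags: B1 = {0, 1, 2, 5}  B2 = {0, 1, 5, 7}  B3 = {0, 5, 7, 12}  B4 = {5, 7, 11, 12}  B5 = {7, 9, 11, 12}  B6 = {6, 9, 11, 12}  B7 = {3, 6, 9, 11}  B8 = {3, 6, 9, 10}  B9 = {3, 6, 10, 14}  B10 = {3, 10, 13, 14}  B11 = {4, 10, 13, 14}  B12 = {4, 8, 13, 14}
Tree: B1–B2, B2–B3, B3–B4, B4–B5, B5–B6, B6–B7, B7–B8, B8–B9, B9–B10, B10–B11, B11–B12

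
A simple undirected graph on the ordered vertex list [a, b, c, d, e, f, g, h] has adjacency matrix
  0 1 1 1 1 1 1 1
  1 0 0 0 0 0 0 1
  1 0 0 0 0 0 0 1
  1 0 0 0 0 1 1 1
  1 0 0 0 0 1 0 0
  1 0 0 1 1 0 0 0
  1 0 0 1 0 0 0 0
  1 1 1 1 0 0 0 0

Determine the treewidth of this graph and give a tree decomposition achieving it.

Treewidth 2.
Bags: B1 = {a, c, h}  B2 = {a, b, h}  B3 = {a, d, h}  B4 = {a, d, g}  B5 = {a, d, f}  B6 = {a, e, f}
Tree: B1–B2, B2–B3, B3–B4, B3–B5, B5–B6

Every bag has size at most 3, so the width is 3 − 1 = 2 and tw(G) ≤ 2. Conversely, {a, d, g} is a clique of size 3, and the vertices of any clique must share a bag in every tree decomposition; so some bag has ≥ 3 vertices and tw(G) ≥ 2. Therefore the treewidth is 2.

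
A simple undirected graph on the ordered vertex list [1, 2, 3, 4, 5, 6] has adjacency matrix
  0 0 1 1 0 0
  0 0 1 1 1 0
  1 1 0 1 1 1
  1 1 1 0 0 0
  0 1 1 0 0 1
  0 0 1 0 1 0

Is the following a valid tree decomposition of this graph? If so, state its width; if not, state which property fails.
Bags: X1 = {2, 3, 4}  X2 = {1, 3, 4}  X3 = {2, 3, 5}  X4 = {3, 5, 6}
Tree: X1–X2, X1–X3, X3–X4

Vertex coverage: the bags together contain {1, 2, 3, 4, 5, 6}, the full vertex set. Edge coverage: each edge of G has both endpoints in at least one bag. Running intersection: for every vertex, the bags containing it form a connected subtree. All three properties hold, so this is a valid tree decomposition of width max|bag| − 1 = 2, and hence tw(G) ≤ 2.

Yes; width 2.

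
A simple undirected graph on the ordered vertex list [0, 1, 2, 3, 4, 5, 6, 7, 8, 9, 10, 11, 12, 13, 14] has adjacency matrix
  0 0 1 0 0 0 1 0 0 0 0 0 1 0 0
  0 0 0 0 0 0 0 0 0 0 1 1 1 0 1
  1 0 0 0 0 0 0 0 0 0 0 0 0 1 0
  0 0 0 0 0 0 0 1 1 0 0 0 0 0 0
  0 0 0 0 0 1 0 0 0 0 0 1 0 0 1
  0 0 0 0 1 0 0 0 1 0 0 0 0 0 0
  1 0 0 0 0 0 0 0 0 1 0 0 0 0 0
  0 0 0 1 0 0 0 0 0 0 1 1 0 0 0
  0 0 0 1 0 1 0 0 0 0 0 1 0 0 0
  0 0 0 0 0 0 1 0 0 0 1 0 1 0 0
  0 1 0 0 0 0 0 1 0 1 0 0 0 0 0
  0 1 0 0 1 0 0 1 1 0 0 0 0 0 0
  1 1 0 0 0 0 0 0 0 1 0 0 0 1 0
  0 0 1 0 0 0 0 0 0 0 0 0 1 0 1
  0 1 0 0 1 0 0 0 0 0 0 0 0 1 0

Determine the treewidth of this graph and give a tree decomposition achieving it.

Every bag has size at most 4, so the width is 4 − 1 = 3 and tw(G) ≤ 3. For the lower bound: the 4 vertex sets {0,2,6}, {9}, {12}, {1,10,13,14} are disjoint, each induces a connected subgraph, and every pair is joined by at least one edge of G. Contracting each set to a single vertex therefore yields K_{4} as a minor, and since treewidth is minor-monotone, tw(G) ≥ tw(K_{4}) = 3. The upper and lower bounds meet at 3, so that is the treewidth.

Treewidth 3.
Bags: B1 = {0, 2, 6, 9}  B2 = {0, 2, 9, 12}  B3 = {2, 9, 12, 13}  B4 = {9, 10, 12, 13}  B5 = {1, 10, 12, 13}  B6 = {1, 10, 13, 14}  B7 = {1, 7, 10, 14}  B8 = {1, 7, 11, 14}  B9 = {4, 7, 11, 14}  B10 = {3, 4, 7, 11}  B11 = {3, 4, 8, 11}  B12 = {3, 4, 5, 8}
Tree: B1–B2, B2–B3, B3–B4, B4–B5, B5–B6, B6–B7, B7–B8, B8–B9, B9–B10, B10–B11, B11–B12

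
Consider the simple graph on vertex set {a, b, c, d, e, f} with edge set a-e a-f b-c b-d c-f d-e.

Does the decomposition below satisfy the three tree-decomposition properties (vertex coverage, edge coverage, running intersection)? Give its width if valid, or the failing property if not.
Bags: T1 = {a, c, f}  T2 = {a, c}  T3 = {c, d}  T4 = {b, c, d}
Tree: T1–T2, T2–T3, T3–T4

A tree decomposition must satisfy three properties: every vertex lies in some bag; for every edge, both endpoints lie together in some bag; and for every vertex, the bags containing it form a connected subtree. Here vertex e appears in no bag, so the decomposition is invalid.

No — vertex e appears in no bag.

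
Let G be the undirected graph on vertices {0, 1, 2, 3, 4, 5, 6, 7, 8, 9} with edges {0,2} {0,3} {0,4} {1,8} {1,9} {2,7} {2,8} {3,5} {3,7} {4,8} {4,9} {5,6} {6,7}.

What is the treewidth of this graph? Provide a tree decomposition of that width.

The largest bag has 3 vertices, giving width 2; this decomposition certifies tw(G) ≤ 2. For the lower bound, G contains the cycle 5–6–7–3–5, so G is not a forest; only forests have treewidth ≤ 1, hence tw(G) ≥ 2. The upper and lower bounds meet at 2, so that is the treewidth.

Treewidth 2.
One such decomposition:
Bags: B1 = {3, 5, 6}  B2 = {3, 6, 7}  B3 = {0, 3, 7}  B4 = {0, 2, 7}  B5 = {0, 2, 4}  B6 = {2, 4, 8}  B7 = {4, 8, 9}  B8 = {1, 8, 9}
Tree: B1–B2, B2–B3, B3–B4, B4–B5, B5–B6, B6–B7, B7–B8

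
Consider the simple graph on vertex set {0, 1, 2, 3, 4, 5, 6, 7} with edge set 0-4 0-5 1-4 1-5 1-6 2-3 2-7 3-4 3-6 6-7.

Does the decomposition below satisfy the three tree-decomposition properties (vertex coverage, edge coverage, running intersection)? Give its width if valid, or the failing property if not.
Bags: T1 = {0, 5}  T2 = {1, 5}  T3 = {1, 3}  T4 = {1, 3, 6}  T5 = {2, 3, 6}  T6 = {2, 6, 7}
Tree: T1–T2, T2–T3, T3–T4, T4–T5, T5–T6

No — vertex 4 appears in no bag.

A tree decomposition must satisfy three properties: every vertex lies in some bag; for every edge, both endpoints lie together in some bag; and for every vertex, the bags containing it form a connected subtree. Here vertex 4 appears in no bag, so the decomposition is invalid.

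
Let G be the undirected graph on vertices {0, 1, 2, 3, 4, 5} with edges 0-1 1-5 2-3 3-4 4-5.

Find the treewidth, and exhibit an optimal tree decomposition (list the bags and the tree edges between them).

Every bag has size at most 2, so the width is 2 − 1 = 1 and tw(G) ≤ 1. Any graph with an edge has treewidth ≥ 1, and G has the edge 2–3. Combining the bounds, tw(G) = 1.

Treewidth 1.
One such decomposition:
Bags: B1 = {2, 3}  B2 = {3, 4}  B3 = {4, 5}  B4 = {1, 5}  B5 = {0, 1}
Tree: B1–B2, B2–B3, B3–B4, B4–B5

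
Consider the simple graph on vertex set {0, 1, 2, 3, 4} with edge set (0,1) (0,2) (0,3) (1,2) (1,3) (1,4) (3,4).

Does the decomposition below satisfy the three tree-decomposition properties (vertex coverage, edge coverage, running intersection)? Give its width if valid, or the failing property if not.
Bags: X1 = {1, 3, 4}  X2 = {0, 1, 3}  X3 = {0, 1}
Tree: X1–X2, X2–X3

A tree decomposition must satisfy three properties: every vertex lies in some bag; for every edge, both endpoints lie together in some bag; and for every vertex, the bags containing it form a connected subtree. Here vertex 2 appears in no bag, so the decomposition is invalid.

No — vertex 2 appears in no bag.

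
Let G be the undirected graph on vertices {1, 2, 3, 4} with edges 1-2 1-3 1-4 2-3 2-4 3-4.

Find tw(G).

A width-3 tree decomposition is:
Bags: B1 = {1, 2, 3, 4}
Tree: (single bag)
With just one bag of size 4, the width is 4 − 1 = 3, so tw(G) ≤ 3. For the lower bound, the 4 vertices {1, 2, 3, 4} are pairwise adjacent, and any tree decomposition puts a clique entirely inside one bag — forcing width ≥ 3. The upper and lower bounds meet at 3, so that is the treewidth.

3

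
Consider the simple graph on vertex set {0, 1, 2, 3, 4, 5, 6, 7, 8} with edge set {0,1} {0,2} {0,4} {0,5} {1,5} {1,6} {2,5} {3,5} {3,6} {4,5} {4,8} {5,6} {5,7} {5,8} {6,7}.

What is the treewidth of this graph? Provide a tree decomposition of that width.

Every bag has size at most 3, so the width is 3 − 1 = 2 and tw(G) ≤ 2. For the lower bound, the 3 vertices {0, 1, 5} are pairwise adjacent, and any tree decomposition puts a clique entirely inside one bag — forcing width ≥ 2. Hence tw(G) = 2 exactly.

Treewidth 2.
One optimal decomposition is:
Bags: B1 = {0, 2, 5}  B2 = {0, 4, 5}  B3 = {0, 1, 5}  B4 = {1, 5, 6}  B5 = {5, 6, 7}  B6 = {3, 5, 6}  B7 = {4, 5, 8}
Tree: B1–B2, B2–B3, B3–B4, B4–B5, B5–B6, B2–B7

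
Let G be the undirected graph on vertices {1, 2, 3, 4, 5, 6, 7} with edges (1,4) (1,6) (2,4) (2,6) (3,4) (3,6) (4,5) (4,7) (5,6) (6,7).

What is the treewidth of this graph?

2

A width-2 tree decomposition is:
Bags: B1 = {4, 6, 7}  B2 = {3, 4, 6}  B3 = {1, 4, 6}  B4 = {4, 5, 6}  B5 = {2, 4, 6}
Tree: B1–B2, B2–B3, B3–B4, B4–B5
Each bag holds 3 vertices, so the decomposition has width 2, which upper-bounds the treewidth. Since 6–7–4–3–6 is a cycle in G, G is not acyclic. Forests are exactly the graphs of treewidth ≤ 1, so tw(G) ≥ 2. Therefore the treewidth is 2.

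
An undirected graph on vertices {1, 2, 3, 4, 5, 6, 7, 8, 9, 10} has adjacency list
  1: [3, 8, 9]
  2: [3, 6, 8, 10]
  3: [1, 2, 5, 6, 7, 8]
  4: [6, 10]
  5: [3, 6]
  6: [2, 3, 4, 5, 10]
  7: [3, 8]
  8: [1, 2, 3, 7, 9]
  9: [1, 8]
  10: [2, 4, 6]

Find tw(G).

2

A width-2 tree decomposition is:
Bags: B1 = {2, 6, 10}  B2 = {4, 6, 10}  B3 = {2, 3, 6}  B4 = {2, 3, 8}  B5 = {3, 7, 8}  B6 = {3, 5, 6}  B7 = {1, 3, 8}  B8 = {1, 8, 9}
Tree: B1–B2, B1–B3, B3–B4, B4–B5, B3–B6, B5–B7, B7–B8
Every bag has size at most 3, so the width is 3 − 1 = 2 and tw(G) ≤ 2. For the lower bound, the 3 vertices {1, 8, 9} are pairwise adjacent, and any tree decomposition puts a clique entirely inside one bag — forcing width ≥ 2. The upper and lower bounds meet at 2, so that is the treewidth.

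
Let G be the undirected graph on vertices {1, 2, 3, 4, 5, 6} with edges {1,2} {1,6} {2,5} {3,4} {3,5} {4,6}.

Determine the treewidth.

A width-2 tree decomposition is:
Bags: B1 = {2, 3, 5}  B2 = {2, 3, 4}  B3 = {2, 4, 6}  B4 = {1, 2, 6}
Tree: B1–B2, B2–B3, B3–B4
The largest bag has 3 vertices, giving width 2; this decomposition certifies tw(G) ≤ 2. Since 2–5–3–4–6–1–2 is a cycle in G, G is not acyclic. Forests are exactly the graphs of treewidth ≤ 1, so tw(G) ≥ 2. The upper and lower bounds meet at 2, so that is the treewidth.

2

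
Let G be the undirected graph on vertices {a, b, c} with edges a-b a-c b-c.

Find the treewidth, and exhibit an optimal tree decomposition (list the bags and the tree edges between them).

Treewidth 2.
Bags: B1 = {a, b, c}
Tree: (single bag)

A single bag containing all 3 vertices is trivially a valid decomposition of width 2. On the other hand G contains the 3-clique {a, b, c}. A clique must lie in a single bag of any decomposition, so no decomposition can have width below 2. Hence tw(G) = 2 exactly.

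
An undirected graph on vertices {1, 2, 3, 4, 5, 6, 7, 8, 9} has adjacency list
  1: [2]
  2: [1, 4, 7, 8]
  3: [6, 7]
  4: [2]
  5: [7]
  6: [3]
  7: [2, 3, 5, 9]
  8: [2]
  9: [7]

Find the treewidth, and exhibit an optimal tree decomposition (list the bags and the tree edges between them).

Each bag holds 2 vertices, so the decomposition has width 1, which upper-bounds the treewidth. G has an edge, so its treewidth is at least 1. Hence tw(G) = 1 exactly.

Treewidth 1.
One such decomposition:
Bags: B1 = {2, 4}  B2 = {2, 7}  B3 = {3, 7}  B4 = {3, 6}  B5 = {2, 8}  B6 = {5, 7}  B7 = {7, 9}  B8 = {1, 2}
Tree: B1–B2, B2–B3, B3–B4, B1–B5, B2–B6, B3–B7, B1–B8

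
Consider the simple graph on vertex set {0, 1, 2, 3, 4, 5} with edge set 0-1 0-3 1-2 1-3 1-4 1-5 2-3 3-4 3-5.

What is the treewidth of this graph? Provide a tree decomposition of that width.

The largest bag has 3 vertices, giving width 2; this decomposition certifies tw(G) ≤ 2. Conversely, {0, 1, 3} is a clique of size 3, and the vertices of any clique must share a bag in every tree decomposition; so some bag has ≥ 3 vertices and tw(G) ≥ 2. The upper and lower bounds meet at 2, so that is the treewidth.

Treewidth 2.
One such decomposition:
Bags: B1 = {1, 2, 3}  B2 = {0, 1, 3}  B3 = {1, 3, 5}  B4 = {1, 3, 4}
Tree: B1–B2, B1–B3, B1–B4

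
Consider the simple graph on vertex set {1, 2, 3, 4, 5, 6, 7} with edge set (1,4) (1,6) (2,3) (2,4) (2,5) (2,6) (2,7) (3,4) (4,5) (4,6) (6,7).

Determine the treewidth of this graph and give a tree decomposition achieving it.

The largest bag has 3 vertices, giving width 2; this decomposition certifies tw(G) ≤ 2. On the other hand G contains the 3-clique {1, 4, 6}. A clique must lie in a single bag of any decomposition, so no decomposition can have width below 2. Combining the bounds, tw(G) = 2.

Treewidth 2.
One optimal decomposition is:
Bags: B1 = {2, 4, 6}  B2 = {1, 4, 6}  B3 = {2, 4, 5}  B4 = {2, 6, 7}  B5 = {2, 3, 4}
Tree: B1–B2, B1–B3, B1–B4, B1–B5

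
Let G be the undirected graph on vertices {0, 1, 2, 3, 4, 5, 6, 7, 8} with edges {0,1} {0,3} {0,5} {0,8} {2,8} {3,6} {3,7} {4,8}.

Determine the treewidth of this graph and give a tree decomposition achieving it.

The largest bag has 2 vertices, giving width 1; this decomposition certifies tw(G) ≤ 1. G has an edge, so its treewidth is at least 1. Combining the bounds, tw(G) = 1.

Treewidth 1.
One such decomposition:
Bags: B1 = {3, 7}  B2 = {0, 3}  B3 = {0, 1}  B4 = {0, 8}  B5 = {2, 8}  B6 = {3, 6}  B7 = {4, 8}  B8 = {0, 5}
Tree: B1–B2, B2–B3, B2–B4, B4–B5, B1–B6, B5–B7, B3–B8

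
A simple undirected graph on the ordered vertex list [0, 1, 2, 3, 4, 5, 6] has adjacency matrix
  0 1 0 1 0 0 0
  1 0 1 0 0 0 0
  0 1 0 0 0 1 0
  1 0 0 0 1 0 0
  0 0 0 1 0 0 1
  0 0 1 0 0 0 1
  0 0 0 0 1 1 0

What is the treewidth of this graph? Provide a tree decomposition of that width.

The largest bag has 3 vertices, giving width 2; this decomposition certifies tw(G) ≤ 2. For the lower bound, G contains the cycle 5–6–4–3–0–1–2–5, so G is not a forest; only forests have treewidth ≤ 1, hence tw(G) ≥ 2. Therefore the treewidth is 2.

Treewidth 2.
One such decomposition:
Bags: B1 = {4, 5, 6}  B2 = {3, 4, 5}  B3 = {0, 3, 5}  B4 = {0, 1, 5}  B5 = {1, 2, 5}
Tree: B1–B2, B2–B3, B3–B4, B4–B5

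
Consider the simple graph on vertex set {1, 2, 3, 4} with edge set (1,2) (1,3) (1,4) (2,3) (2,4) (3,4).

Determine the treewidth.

3

A width-3 tree decomposition is:
Bags: B1 = {1, 2, 3, 4}
Tree: (single bag)
A single bag containing all 4 vertices is trivially a valid decomposition of width 3. On the other hand G contains the 4-clique {1, 2, 3, 4}. A clique must lie in a single bag of any decomposition, so no decomposition can have width below 3. Hence tw(G) = 3 exactly.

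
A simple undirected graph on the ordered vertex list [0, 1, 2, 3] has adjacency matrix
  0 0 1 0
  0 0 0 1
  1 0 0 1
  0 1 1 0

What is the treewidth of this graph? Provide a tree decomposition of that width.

Treewidth 1.
One such decomposition:
Bags: B1 = {0, 2}  B2 = {2, 3}  B3 = {1, 3}
Tree: B1–B2, B2–B3

Every bag has size at most 2, so the width is 2 − 1 = 1 and tw(G) ≤ 1. Any graph with an edge has treewidth ≥ 1, and G has the edge 0–2. Therefore the treewidth is 1.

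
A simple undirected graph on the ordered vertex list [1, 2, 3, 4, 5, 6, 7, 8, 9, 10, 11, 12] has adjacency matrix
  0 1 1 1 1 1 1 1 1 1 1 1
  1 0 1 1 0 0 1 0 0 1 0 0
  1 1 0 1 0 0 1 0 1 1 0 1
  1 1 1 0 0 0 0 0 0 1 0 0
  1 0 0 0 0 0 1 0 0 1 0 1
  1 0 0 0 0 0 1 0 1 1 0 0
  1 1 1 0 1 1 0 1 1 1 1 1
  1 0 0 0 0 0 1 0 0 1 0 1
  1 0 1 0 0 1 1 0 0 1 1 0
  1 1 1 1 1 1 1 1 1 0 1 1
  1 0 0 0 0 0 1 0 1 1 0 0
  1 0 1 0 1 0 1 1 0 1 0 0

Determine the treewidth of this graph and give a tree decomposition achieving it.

The largest bag has 5 vertices, giving width 4; this decomposition certifies tw(G) ≤ 4. On the other hand G contains the 5-clique {1, 2, 3, 4, 10}. A clique must lie in a single bag of any decomposition, so no decomposition can have width below 4. Combining the bounds, tw(G) = 4.

Treewidth 4.
Bags: B1 = {1, 2, 3, 7, 10}  B2 = {1, 3, 7, 10, 12}  B3 = {1, 3, 7, 9, 10}  B4 = {1, 6, 7, 9, 10}  B5 = {1, 7, 9, 10, 11}  B6 = {1, 2, 3, 4, 10}  B7 = {1, 7, 8, 10, 12}  B8 = {1, 5, 7, 10, 12}
Tree: B1–B2, B1–B3, B3–B4, B3–B5, B1–B6, B2–B7, B7–B8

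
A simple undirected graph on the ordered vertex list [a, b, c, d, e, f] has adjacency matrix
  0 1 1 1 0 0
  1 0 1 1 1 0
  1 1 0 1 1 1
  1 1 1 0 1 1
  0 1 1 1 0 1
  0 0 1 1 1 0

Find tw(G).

A width-3 tree decomposition is:
Bags: B1 = {b, c, d, e}  B2 = {c, d, e, f}  B3 = {a, b, c, d}
Tree: B1–B2, B1–B3
Each bag holds 4 vertices, so the decomposition has width 3, which upper-bounds the treewidth. Conversely, {c, d, e, f} is a clique of size 4, and the vertices of any clique must share a bag in every tree decomposition; so some bag has ≥ 4 vertices and tw(G) ≥ 3. Therefore the treewidth is 3.

3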